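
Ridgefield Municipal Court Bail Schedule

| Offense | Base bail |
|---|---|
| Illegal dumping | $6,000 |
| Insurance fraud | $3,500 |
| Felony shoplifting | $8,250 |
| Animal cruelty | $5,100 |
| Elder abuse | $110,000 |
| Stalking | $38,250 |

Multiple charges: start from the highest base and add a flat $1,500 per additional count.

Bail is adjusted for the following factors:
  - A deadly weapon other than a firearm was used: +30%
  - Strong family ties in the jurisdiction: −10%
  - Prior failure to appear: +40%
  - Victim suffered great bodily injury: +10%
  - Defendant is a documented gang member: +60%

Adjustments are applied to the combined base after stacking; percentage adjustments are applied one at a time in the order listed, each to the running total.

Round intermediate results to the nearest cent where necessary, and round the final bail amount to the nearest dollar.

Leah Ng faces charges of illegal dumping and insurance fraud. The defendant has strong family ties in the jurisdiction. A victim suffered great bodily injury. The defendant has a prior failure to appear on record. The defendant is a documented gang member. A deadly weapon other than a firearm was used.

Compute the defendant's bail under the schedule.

Base amounts from the schedule: illegal dumping $6,000; insurance fraud $3,500.
Stacking rule: highest base plus $1,500 per additional charge. Highest is illegal dumping at $6,000; 1 additional charge → +$1,500. Combined base = $7,500.
A deadly weapon other than a firearm was used (+30%): $7,500 × 1.3 = $9,750.
Strong family ties in the jurisdiction (−10%): $9,750 × 0.9 = $8,775.
Prior failure to appear (+40%): $8,775 × 1.4 = $12,285.
Victim suffered great bodily injury (+10%): $12,285 × 1.1 = $13,513.50.
Defendant is a documented gang member (+60%): $13,513.50 × 1.6 = $21,621.60.
Rounded to the nearest dollar: $21,622.

$21,622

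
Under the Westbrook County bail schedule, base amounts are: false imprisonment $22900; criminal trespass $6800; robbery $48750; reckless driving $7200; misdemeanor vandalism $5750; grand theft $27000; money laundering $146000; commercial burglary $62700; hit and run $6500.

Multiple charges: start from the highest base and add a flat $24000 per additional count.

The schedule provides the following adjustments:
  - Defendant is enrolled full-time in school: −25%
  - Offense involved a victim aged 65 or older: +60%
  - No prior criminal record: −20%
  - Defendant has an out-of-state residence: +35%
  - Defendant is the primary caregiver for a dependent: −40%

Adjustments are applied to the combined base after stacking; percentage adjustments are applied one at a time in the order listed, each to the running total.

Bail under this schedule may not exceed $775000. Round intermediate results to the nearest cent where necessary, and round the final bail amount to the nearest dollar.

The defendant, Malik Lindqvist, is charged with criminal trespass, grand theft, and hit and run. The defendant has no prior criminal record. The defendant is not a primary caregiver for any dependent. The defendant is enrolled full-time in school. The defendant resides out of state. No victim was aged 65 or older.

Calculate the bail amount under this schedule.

$60750

Base amounts from the schedule: criminal trespass $6800; grand theft $27000; hit and run $6500.
Stacking rule: highest base plus $24000 per additional charge. Highest is grand theft at $27000; 2 additional charges → +$48000. Combined base = $75000.
Defendant is enrolled full-time in school (−25%): $75000 × 0.75 = $56250.
No prior criminal record (−20%): $56250 × 0.8 = $45000.
Defendant has an out-of-state residence (+35%): $45000 × 1.35 = $60750.
$60750 is within the $775000 maximum.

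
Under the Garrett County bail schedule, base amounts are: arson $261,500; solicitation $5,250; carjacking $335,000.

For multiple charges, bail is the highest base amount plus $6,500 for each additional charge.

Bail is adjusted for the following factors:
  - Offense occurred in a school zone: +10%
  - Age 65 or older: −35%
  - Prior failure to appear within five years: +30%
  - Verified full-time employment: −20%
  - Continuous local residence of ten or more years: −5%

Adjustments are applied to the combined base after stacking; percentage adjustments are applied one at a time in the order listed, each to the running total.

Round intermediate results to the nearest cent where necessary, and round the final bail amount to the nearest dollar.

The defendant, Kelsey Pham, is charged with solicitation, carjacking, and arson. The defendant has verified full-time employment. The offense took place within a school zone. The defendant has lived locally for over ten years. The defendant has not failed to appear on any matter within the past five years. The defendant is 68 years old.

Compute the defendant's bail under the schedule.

Base amounts from the schedule: solicitation $5,250; carjacking $335,000; arson $261,500.
Stacking rule: highest base plus $6,500 per additional charge. Highest is carjacking at $335,000; 2 additional charges → +$13,000. Combined base = $348,000.
Offense occurred in a school zone (+10%): $348,000 × 1.1 = $382,800.
Age 65 or older (−35%): $382,800 × 0.65 = $248,820.
Verified full-time employment (−20%): $248,820 × 0.8 = $199,056.
Continuous local residence of ten or more years (−5%): $199,056 × 0.95 = $189,103.20.
Rounded to the nearest dollar: $189,103.

$189,103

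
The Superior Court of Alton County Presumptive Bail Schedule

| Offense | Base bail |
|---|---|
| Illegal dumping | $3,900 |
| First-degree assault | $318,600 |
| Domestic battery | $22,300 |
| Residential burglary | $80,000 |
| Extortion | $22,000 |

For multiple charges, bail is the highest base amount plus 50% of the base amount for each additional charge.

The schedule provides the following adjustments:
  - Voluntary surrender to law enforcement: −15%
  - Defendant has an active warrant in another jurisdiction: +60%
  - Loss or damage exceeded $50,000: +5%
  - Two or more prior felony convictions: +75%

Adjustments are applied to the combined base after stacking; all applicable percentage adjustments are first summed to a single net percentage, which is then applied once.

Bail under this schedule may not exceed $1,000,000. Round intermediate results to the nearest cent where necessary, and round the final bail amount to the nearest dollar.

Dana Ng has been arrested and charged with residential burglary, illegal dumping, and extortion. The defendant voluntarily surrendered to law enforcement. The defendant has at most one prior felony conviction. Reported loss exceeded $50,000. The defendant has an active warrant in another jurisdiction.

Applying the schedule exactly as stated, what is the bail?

Base amounts from the schedule: residential burglary $80,000; illegal dumping $3,900; extortion $22,000.
Stacking rule: highest base plus 50% of each additional charge. Highest is residential burglary at $80,000. Additional: $3,900 × 50% = $1,950; $22,000 × 50% = $11,000. Combined base = $80,000 + $12,950 = $92,950.
Net percentage adjustment: −15% +60% +5% = +50%. $92,950 × 1.5 = $139,425.
$139,425 is within the $1,000,000 maximum.

$139,425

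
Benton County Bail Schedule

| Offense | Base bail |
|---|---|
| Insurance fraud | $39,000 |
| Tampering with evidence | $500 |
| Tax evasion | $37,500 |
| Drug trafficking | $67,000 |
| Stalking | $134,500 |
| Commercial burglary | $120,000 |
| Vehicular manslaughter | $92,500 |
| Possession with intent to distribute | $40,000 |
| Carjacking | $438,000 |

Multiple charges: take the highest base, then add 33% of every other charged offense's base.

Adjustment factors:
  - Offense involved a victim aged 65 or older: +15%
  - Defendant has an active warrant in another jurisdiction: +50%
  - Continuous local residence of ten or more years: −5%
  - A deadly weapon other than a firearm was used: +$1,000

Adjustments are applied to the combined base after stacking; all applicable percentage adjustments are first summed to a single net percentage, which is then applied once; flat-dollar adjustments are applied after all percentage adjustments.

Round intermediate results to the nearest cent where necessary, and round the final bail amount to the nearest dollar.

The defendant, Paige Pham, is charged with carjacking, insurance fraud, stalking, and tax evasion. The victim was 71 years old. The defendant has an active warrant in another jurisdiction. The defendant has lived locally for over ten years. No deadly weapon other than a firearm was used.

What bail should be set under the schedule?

$812,208

Base amounts from the schedule: carjacking $438,000; insurance fraud $39,000; stalking $134,500; tax evasion $37,500.
Stacking rule: highest base plus 33% of each additional charge. Highest is carjacking at $438,000. Additional: $39,000 × 33% = $12,870; $134,500 × 33% = $44,385; $37,500 × 33% = $12,375. Combined base = $438,000 + $69,630 = $507,630.
Net percentage adjustment: +15% +50% −5% = +60%. $507,630 × 1.6 = $812,208.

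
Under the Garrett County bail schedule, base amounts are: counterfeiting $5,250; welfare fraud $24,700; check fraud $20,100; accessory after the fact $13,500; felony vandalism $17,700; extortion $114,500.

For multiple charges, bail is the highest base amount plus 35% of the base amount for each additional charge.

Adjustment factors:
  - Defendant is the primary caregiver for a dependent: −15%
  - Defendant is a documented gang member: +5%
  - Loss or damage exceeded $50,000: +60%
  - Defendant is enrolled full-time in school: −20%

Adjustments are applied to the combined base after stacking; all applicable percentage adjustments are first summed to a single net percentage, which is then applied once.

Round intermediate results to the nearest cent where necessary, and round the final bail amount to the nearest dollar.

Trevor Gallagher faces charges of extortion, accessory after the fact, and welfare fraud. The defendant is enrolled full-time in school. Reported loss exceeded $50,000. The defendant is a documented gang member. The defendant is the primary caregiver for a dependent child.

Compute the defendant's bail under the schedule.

Base amounts from the schedule: extortion $114,500; accessory after the fact $13,500; welfare fraud $24,700.
Stacking rule: highest base plus 35% of each additional charge. Highest is extortion at $114,500. Additional: $13,500 × 35% = $4,725; $24,700 × 35% = $8,645. Combined base = $114,500 + $13,370 = $127,870.
Net percentage adjustment: −15% +5% +60% −20% = +30%. $127,870 × 1.3 = $166,231.

$166,231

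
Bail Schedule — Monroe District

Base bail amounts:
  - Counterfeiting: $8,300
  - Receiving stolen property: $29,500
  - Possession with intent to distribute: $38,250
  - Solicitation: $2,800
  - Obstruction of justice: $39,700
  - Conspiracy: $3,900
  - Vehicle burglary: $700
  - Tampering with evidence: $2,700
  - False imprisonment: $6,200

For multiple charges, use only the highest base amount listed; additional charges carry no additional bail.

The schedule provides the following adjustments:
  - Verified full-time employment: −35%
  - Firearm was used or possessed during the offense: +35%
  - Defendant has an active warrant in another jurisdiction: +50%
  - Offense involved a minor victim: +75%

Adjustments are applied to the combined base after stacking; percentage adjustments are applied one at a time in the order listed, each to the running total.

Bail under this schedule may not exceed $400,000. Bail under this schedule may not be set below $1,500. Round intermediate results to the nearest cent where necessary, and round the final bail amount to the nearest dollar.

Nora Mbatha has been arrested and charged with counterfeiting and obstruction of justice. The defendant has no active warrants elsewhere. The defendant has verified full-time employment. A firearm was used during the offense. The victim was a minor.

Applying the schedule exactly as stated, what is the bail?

$60,964

Base amounts from the schedule: counterfeiting $8,300; obstruction of justice $39,700.
Stacking rule: use the highest base only. Highest is obstruction of justice at $39,700. Combined base = $39,700.
Verified full-time employment (−35%): $39,700 × 0.65 = $25,805.
Firearm was used or possessed during the offense (+35%): $25,805 × 1.35 = $34,836.75.
Offense involved a minor victim (+75%): $34,836.75 × 1.75 = $60,964.31.
$60,964.31 is within the $400,000 maximum.
$60,964.31 is at or above the $1,500 minimum.
Rounded to the nearest dollar: $60,964.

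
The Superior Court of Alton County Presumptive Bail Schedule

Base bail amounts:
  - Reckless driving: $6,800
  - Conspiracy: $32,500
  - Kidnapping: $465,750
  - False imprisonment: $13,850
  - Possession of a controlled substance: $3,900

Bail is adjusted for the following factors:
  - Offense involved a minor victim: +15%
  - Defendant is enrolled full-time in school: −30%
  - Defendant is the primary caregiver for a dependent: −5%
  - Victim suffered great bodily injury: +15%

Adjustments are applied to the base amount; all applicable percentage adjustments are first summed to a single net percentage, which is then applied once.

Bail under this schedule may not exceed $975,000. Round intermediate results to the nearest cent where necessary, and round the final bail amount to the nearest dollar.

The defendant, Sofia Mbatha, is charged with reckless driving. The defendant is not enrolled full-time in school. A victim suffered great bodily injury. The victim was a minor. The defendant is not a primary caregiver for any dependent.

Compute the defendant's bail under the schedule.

Base amounts from the schedule: reckless driving $6,800.
Single charge. Combined base = $6,800.
Net percentage adjustment: +15% +15% = +30%. $6,800 × 1.3 = $8,840.
$8,840 is within the $975,000 maximum.

$8,840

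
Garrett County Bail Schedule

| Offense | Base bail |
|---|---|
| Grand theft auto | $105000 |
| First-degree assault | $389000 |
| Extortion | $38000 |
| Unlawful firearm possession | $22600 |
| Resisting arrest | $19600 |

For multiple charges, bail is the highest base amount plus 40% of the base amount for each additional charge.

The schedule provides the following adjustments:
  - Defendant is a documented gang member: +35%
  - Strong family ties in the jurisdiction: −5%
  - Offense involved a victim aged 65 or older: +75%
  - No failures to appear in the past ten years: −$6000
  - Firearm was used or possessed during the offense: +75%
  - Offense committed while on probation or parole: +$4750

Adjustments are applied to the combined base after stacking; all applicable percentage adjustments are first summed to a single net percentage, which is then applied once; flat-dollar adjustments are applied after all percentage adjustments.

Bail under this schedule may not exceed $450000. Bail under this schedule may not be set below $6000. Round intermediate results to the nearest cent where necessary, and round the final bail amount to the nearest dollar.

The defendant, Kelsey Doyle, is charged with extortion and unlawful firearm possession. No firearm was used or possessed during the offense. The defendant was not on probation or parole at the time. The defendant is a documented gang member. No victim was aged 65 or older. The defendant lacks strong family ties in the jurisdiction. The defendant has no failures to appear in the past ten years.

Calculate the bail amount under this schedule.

Base amounts from the schedule: extortion $38000; unlawful firearm possession $22600.
Stacking rule: highest base plus 40% of each additional charge. Highest is extortion at $38000. Additional: $22600 × 40% = $9040. Combined base = $38000 + $9040 = $47040.
Defendant is a documented gang member (+35%): $47040 × 1.35 = $63504.
No failures to appear in the past ten years (−$6000 flat): $63504 − $6000 = $57504.
$57504 is within the $450000 maximum.
$57504 is at or above the $6000 minimum.

$57504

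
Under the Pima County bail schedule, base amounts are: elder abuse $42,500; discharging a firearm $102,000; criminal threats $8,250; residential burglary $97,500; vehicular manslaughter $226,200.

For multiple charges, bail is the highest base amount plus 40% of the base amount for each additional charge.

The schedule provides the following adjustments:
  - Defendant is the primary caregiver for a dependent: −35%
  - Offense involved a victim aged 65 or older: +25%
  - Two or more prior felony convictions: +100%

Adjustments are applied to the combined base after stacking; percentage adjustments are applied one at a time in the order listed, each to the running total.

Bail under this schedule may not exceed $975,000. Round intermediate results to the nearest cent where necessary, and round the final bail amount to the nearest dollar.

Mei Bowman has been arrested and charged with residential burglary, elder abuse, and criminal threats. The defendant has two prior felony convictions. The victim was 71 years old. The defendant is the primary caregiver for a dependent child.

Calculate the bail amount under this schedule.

Base amounts from the schedule: residential burglary $97,500; elder abuse $42,500; criminal threats $8,250.
Stacking rule: highest base plus 40% of each additional charge. Highest is residential burglary at $97,500. Additional: $42,500 × 40% = $17,000; $8,250 × 40% = $3,300. Combined base = $97,500 + $20,300 = $117,800.
Defendant is the primary caregiver for a dependent (−35%): $117,800 × 0.65 = $76,570.
Offense involved a victim aged 65 or older (+25%): $76,570 × 1.25 = $95,712.50.
Two or more prior felony convictions (+100%): $95,712.50 × 2 = $191,425.
$191,425 is within the $975,000 maximum.

$191,425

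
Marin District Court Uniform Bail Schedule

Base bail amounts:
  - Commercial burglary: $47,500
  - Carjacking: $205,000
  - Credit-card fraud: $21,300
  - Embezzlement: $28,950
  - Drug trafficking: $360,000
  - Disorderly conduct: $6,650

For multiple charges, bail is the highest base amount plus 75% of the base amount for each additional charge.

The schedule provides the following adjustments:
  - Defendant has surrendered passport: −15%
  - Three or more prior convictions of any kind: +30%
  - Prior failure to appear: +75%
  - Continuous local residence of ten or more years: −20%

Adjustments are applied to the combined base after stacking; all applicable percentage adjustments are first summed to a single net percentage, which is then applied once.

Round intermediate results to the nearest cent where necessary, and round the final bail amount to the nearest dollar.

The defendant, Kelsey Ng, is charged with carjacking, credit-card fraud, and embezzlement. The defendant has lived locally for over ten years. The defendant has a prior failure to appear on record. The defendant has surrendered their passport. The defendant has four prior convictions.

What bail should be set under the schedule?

Base amounts from the schedule: carjacking $205,000; credit-card fraud $21,300; embezzlement $28,950.
Stacking rule: highest base plus 75% of each additional charge. Highest is carjacking at $205,000. Additional: $21,300 × 75% = $15,975; $28,950 × 75% = $21,712.50. Combined base = $205,000 + $37,687.50 = $242,687.50.
Net percentage adjustment: −15% +30% +75% −20% = +70%. $242,687.50 × 1.7 = $412,568.75.
Rounded to the nearest dollar: $412,569.

$412,569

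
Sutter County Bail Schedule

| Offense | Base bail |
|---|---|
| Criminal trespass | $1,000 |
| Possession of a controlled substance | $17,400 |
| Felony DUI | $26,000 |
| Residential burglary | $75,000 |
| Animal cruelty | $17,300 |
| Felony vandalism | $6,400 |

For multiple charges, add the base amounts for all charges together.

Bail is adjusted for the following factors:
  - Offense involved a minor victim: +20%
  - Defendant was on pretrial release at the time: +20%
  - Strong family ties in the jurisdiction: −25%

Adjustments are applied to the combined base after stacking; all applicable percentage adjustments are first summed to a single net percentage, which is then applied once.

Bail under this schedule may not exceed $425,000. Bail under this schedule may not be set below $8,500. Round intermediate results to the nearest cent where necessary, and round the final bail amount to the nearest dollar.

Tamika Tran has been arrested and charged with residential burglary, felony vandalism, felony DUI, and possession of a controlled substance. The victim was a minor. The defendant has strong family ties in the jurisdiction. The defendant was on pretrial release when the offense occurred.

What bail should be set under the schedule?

$143,520

Base amounts from the schedule: residential burglary $75,000; felony vandalism $6,400; felony DUI $26,000; possession of a controlled substance $17,400.
Stacking rule: sum of all bases. $75,000 + $6,400 + $26,000 + $17,400 = $124,800.
Net percentage adjustment: +20% +20% −25% = +15%. $124,800 × 1.15 = $143,520.
$143,520 is within the $425,000 maximum.
$143,520 is at or above the $8,500 minimum.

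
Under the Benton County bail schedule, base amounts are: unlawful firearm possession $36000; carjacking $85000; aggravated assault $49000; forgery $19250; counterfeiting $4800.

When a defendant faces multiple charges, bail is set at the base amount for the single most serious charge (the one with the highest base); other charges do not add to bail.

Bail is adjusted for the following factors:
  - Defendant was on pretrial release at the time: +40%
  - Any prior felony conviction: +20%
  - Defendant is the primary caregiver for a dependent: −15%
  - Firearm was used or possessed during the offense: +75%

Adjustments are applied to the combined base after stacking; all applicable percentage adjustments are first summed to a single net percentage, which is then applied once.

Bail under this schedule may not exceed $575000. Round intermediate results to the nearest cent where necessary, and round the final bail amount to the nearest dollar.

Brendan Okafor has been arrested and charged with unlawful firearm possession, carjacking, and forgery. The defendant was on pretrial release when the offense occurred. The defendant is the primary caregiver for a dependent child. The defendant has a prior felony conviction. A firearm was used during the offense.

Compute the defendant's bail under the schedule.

$187000

Base amounts from the schedule: unlawful firearm possession $36000; carjacking $85000; forgery $19250.
Stacking rule: use the highest base only. Highest is carjacking at $85000. Combined base = $85000.
Net percentage adjustment: +40% +20% −15% +75% = +120%. $85000 × 2.2 = $187000.
$187000 is within the $575000 maximum.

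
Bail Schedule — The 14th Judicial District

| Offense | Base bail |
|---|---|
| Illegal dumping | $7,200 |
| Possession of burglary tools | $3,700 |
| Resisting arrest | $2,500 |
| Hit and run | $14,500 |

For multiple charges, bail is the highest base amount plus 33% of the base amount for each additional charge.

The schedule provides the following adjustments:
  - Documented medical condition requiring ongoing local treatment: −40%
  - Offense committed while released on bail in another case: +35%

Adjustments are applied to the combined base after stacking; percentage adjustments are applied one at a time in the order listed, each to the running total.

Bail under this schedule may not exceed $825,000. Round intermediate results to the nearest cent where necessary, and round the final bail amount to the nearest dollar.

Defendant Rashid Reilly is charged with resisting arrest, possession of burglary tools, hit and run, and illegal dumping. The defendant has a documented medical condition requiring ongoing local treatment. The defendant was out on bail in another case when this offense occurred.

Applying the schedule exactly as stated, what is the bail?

$15,327

Base amounts from the schedule: resisting arrest $2,500; possession of burglary tools $3,700; hit and run $14,500; illegal dumping $7,200.
Stacking rule: highest base plus 33% of each additional charge. Highest is hit and run at $14,500. Additional: $2,500 × 33% = $825; $3,700 × 33% = $1,221; $7,200 × 33% = $2,376. Combined base = $14,500 + $4,422 = $18,922.
Documented medical condition requiring ongoing local treatment (−40%): $18,922 × 0.6 = $11,353.20.
Offense committed while released on bail in another case (+35%): $11,353.20 × 1.35 = $15,326.82.
$15,326.82 is within the $825,000 maximum.
Rounded to the nearest dollar: $15,327.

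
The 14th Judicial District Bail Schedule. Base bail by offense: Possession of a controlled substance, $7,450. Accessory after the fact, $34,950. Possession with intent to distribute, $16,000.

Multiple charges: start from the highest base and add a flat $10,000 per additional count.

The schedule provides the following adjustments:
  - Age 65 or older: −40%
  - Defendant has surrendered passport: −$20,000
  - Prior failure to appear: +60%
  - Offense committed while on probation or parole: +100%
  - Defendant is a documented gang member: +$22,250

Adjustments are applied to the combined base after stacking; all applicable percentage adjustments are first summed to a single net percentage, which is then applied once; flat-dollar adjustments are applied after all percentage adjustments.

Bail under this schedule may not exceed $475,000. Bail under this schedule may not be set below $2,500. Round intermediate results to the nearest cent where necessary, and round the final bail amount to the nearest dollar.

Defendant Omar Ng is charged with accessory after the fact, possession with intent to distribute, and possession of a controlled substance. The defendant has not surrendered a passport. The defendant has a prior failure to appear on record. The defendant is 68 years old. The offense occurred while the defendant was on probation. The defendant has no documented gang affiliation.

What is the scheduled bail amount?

$120,890

Base amounts from the schedule: accessory after the fact $34,950; possession with intent to distribute $16,000; possession of a controlled substance $7,450.
Stacking rule: highest base plus $10,000 per additional charge. Highest is accessory after the fact at $34,950; 2 additional charges → +$20,000. Combined base = $54,950.
Net percentage adjustment: −40% +60% +100% = +120%. $54,950 × 2.2 = $120,890.
$120,890 is within the $475,000 maximum.
$120,890 is at or above the $2,500 minimum.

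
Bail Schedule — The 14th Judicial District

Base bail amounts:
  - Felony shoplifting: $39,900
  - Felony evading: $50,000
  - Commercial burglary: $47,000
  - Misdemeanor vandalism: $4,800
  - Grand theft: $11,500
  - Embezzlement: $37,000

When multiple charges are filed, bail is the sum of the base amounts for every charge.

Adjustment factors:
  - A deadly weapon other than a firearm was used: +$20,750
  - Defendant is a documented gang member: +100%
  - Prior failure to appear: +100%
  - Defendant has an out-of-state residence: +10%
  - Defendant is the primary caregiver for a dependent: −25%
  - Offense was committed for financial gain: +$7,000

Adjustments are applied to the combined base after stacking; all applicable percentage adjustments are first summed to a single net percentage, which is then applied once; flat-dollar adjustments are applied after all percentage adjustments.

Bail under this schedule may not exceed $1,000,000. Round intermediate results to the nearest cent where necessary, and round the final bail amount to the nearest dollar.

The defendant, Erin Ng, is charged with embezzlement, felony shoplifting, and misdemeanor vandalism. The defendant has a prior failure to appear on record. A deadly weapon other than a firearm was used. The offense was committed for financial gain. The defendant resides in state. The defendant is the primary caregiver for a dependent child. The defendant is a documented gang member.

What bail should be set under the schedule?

$252,425

Base amounts from the schedule: embezzlement $37,000; felony shoplifting $39,900; misdemeanor vandalism $4,800.
Stacking rule: sum of all bases. $37,000 + $39,900 + $4,800 = $81,700.
Net percentage adjustment: +100% +100% −25% = +175%. $81,700 × 2.75 = $224,675.
A deadly weapon other than a firearm was used (+$20,750 flat): $224,675 + $20,750 = $245,425.
Offense was committed for financial gain (+$7,000 flat): $245,425 + $7,000 = $252,425.
$252,425 is within the $1,000,000 maximum.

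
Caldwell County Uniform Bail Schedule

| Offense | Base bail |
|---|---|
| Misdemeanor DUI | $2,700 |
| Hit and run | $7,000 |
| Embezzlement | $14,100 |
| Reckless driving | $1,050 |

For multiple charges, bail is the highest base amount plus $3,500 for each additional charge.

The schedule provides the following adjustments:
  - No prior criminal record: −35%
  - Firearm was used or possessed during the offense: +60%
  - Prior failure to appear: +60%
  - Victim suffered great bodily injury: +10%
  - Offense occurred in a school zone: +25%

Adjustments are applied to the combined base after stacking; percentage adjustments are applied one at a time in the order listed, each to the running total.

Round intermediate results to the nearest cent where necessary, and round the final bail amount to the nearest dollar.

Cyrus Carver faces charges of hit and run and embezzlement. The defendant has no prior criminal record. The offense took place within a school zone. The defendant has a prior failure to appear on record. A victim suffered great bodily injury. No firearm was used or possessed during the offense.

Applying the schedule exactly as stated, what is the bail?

$25,168

Base amounts from the schedule: hit and run $7,000; embezzlement $14,100.
Stacking rule: highest base plus $3,500 per additional charge. Highest is embezzlement at $14,100; 1 additional charge → +$3,500. Combined base = $17,600.
No prior criminal record (−35%): $17,600 × 0.65 = $11,440.
Prior failure to appear (+60%): $11,440 × 1.6 = $18,304.
Victim suffered great bodily injury (+10%): $18,304 × 1.1 = $20,134.40.
Offense occurred in a school zone (+25%): $20,134.40 × 1.25 = $25,168.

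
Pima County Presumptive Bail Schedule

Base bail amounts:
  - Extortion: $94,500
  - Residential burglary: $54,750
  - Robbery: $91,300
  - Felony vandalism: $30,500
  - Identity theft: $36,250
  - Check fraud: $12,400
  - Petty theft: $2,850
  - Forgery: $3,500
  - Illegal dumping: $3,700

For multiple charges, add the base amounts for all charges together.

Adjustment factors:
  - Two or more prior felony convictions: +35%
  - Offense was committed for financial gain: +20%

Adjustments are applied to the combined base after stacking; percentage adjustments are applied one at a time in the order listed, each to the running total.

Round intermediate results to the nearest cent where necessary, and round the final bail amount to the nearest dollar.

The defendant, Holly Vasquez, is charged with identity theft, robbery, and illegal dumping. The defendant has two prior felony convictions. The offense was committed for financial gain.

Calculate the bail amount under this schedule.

$212,625

Base amounts from the schedule: identity theft $36,250; robbery $91,300; illegal dumping $3,700.
Stacking rule: sum of all bases. $36,250 + $91,300 + $3,700 = $131,250.
Two or more prior felony convictions (+35%): $131,250 × 1.35 = $177,187.50.
Offense was committed for financial gain (+20%): $177,187.50 × 1.2 = $212,625.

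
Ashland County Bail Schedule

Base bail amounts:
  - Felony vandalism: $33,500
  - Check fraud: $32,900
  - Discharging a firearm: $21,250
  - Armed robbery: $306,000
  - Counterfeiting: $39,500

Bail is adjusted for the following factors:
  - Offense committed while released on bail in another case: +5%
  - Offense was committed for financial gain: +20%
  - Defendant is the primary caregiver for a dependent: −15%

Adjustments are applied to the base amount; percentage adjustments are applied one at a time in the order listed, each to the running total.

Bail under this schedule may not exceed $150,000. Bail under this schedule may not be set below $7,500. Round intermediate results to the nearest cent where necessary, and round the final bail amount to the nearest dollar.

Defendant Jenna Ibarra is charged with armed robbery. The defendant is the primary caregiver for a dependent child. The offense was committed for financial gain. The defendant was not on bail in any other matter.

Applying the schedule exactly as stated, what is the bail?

$150,000

Base amounts from the schedule: armed robbery $306,000.
Single charge. Combined base = $306,000.
Offense was committed for financial gain (+20%): $306,000 × 1.2 = $367,200.
Defendant is the primary caregiver for a dependent (−15%): $367,200 × 0.85 = $312,120.
Result $312,120 exceeds the maximum of $150,000; bail is capped at $150,000.
$150,000 is at or above the $7,500 minimum.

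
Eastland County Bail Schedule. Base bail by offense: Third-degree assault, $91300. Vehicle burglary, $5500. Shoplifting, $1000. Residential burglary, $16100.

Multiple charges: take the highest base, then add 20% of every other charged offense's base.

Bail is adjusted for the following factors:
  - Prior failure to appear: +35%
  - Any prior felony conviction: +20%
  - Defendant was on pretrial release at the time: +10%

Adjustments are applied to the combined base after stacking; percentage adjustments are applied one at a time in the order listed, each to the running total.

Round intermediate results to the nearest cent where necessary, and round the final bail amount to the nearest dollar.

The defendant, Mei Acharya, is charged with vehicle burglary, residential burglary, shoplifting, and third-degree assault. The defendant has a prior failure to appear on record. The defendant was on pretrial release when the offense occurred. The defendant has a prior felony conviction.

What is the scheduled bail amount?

$170751

Base amounts from the schedule: vehicle burglary $5500; residential burglary $16100; shoplifting $1000; third-degree assault $91300.
Stacking rule: highest base plus 20% of each additional charge. Highest is third-degree assault at $91300. Additional: $5500 × 20% = $1100; $16100 × 20% = $3220; $1000 × 20% = $200. Combined base = $91300 + $4520 = $95820.
Prior failure to appear (+35%): $95820 × 1.35 = $129357.
Any prior felony conviction (+20%): $129357 × 1.2 = $155228.40.
Defendant was on pretrial release at the time (+10%): $155228.40 × 1.1 = $170751.24.
Rounded to the nearest dollar: $170751.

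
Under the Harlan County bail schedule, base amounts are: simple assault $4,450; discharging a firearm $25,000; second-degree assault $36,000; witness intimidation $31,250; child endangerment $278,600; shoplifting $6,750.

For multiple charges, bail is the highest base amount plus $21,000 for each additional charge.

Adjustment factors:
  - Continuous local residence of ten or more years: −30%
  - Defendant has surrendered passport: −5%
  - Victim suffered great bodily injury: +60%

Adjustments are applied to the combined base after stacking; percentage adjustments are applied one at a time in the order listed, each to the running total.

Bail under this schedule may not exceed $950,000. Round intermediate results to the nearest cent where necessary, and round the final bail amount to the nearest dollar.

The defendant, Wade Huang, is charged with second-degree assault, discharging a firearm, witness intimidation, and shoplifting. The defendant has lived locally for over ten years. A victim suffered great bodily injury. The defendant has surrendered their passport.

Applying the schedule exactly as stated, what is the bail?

Base amounts from the schedule: second-degree assault $36,000; discharging a firearm $25,000; witness intimidation $31,250; shoplifting $6,750.
Stacking rule: highest base plus $21,000 per additional charge. Highest is second-degree assault at $36,000; 3 additional charges → +$63,000. Combined base = $99,000.
Continuous local residence of ten or more years (−30%): $99,000 × 0.7 = $69,300.
Defendant has surrendered passport (−5%): $69,300 × 0.95 = $65,835.
Victim suffered great bodily injury (+60%): $65,835 × 1.6 = $105,336.
$105,336 is within the $950,000 maximum.

$105,336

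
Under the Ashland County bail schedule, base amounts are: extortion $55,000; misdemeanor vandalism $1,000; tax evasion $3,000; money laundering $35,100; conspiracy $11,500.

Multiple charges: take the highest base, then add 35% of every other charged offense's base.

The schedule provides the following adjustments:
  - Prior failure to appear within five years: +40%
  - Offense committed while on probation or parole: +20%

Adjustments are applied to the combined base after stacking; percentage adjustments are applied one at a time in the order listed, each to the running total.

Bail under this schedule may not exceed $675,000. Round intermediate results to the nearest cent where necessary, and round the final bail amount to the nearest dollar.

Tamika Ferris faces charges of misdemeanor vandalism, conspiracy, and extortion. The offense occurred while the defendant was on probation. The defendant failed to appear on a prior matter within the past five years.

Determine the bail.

Base amounts from the schedule: misdemeanor vandalism $1,000; conspiracy $11,500; extortion $55,000.
Stacking rule: highest base plus 35% of each additional charge. Highest is extortion at $55,000. Additional: $1,000 × 35% = $350; $11,500 × 35% = $4,025. Combined base = $55,000 + $4,375 = $59,375.
Prior failure to appear within five years (+40%): $59,375 × 1.4 = $83,125.
Offense committed while on probation or parole (+20%): $83,125 × 1.2 = $99,750.
$99,750 is within the $675,000 maximum.

$99,750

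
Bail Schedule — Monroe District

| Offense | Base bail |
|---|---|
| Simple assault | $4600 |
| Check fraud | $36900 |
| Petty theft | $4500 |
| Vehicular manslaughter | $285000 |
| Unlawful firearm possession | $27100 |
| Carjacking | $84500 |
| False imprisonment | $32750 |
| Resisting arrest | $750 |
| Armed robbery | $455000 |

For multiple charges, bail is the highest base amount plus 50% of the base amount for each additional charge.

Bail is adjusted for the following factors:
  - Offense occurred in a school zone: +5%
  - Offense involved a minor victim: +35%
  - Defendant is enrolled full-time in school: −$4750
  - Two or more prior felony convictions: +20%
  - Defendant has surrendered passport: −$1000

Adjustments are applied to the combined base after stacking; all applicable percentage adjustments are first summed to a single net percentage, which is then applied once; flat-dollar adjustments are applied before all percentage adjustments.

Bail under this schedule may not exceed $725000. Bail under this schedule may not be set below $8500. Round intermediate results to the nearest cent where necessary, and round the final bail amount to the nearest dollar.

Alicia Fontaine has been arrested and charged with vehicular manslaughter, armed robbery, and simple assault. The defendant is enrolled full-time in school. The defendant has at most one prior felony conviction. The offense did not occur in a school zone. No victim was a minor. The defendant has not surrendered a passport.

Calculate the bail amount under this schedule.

Base amounts from the schedule: vehicular manslaughter $285000; armed robbery $455000; simple assault $4600.
Stacking rule: highest base plus 50% of each additional charge. Highest is armed robbery at $455000. Additional: $285000 × 50% = $142500; $4600 × 50% = $2300. Combined base = $455000 + $144800 = $599800.
Defendant is enrolled full-time in school (−$4750 flat): $599800 − $4750 = $595050.
$595050 is within the $725000 maximum.
$595050 is at or above the $8500 minimum.

$595050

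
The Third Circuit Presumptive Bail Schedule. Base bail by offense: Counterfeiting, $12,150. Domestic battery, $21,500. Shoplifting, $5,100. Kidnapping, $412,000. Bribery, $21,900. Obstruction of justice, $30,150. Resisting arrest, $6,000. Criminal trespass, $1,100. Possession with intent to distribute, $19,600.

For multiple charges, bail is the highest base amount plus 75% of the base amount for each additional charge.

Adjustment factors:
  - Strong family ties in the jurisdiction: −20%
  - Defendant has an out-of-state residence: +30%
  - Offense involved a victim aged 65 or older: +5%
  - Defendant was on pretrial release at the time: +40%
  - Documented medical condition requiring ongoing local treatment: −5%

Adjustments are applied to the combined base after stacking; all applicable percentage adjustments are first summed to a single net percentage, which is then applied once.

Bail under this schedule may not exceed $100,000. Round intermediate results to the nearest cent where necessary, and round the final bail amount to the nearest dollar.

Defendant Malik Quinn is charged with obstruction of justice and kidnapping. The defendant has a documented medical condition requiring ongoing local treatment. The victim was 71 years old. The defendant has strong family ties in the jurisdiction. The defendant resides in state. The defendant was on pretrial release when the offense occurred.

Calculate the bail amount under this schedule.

$100,000

Base amounts from the schedule: obstruction of justice $30,150; kidnapping $412,000.
Stacking rule: highest base plus 75% of each additional charge. Highest is kidnapping at $412,000. Additional: $30,150 × 75% = $22,612.50. Combined base = $412,000 + $22,612.50 = $434,612.50.
Net percentage adjustment: −20% +5% +40% −5% = +20%. $434,612.50 × 1.2 = $521,535.
Result $521,535 exceeds the maximum of $100,000; bail is capped at $100,000.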